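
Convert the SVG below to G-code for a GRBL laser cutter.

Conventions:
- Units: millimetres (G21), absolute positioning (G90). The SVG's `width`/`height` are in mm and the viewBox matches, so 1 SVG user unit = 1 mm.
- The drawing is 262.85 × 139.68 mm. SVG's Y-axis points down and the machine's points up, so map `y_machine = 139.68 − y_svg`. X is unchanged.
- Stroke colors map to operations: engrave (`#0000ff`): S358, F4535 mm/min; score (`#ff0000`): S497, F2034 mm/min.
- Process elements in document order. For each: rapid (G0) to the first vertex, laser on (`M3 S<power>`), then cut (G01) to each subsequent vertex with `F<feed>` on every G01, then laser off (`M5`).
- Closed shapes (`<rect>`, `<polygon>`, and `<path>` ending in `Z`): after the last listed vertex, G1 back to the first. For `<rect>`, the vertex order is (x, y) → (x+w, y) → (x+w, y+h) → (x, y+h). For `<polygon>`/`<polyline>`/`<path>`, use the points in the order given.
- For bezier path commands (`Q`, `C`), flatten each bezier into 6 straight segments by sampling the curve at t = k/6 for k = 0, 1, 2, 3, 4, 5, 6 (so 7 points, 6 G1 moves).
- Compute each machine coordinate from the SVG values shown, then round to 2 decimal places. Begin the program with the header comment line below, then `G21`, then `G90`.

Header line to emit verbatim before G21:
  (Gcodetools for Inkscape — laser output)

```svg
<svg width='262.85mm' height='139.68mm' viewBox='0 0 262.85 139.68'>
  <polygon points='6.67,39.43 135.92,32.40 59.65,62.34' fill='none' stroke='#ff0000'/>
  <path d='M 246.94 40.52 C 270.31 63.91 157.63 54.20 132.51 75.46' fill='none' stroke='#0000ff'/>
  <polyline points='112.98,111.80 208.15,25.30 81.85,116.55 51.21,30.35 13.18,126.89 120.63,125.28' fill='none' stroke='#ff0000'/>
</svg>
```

Since the viewBox matches the mm dimensions, user units are millimetres directly. The only transform is the Y-flip y_m = 139.68 − y_svg.

Shape 1 is a closed polygon drawn with `<polygon>`. Its stroke #ff0000 means score at S497, F2034. After flipping Y the toolpath is (6.67,100.25) → (135.92,107.28) → (59.65,77.34) → (6.67,100.25), returning to the start.

Shape 2 is a cubic bezier drawn with `<path>`. Its stroke #0000ff means engrave at S358, F4535. After flipping Y the toolpath is (246.94,99.16) → (248.32,89.93) → (233.24,84.43) → (207.91,80.89) → (178.53,77.53) → (151.33,72.57) → (132.51,64.22).

Shape 3 is a open polyline drawn with `<polyline>`. Its stroke #ff0000 means score at S497, F2034. After flipping Y the toolpath is (112.98,27.88) → (208.15,114.38) → (81.85,23.13) → (51.21,109.33) → (13.18,12.79) → (120.63,14.40).

(Gcodetools for Inkscape — laser output)
G21
G90
G0 X6.67 Y100.25
M3 S497
G01 X135.92 Y107.28 F2034
G01 X59.65 Y77.34 F2034
G01 X6.67 Y100.25 F2034
M5
G0 X246.94 Y99.16
M3 S358
G01 X248.32 Y89.93 F4535
G01 X233.24 Y84.43 F4535
G01 X207.91 Y80.89 F4535
G01 X178.53 Y77.53 F4535
G01 X151.33 Y72.57 F4535
G01 X132.51 Y64.22 F4535
M5
G0 X112.98 Y27.88
M3 S497
G01 X208.15 Y114.38 F2034
G01 X81.85 Y23.13 F2034
G01 X51.21 Y109.33 F2034
G01 X13.18 Y12.79 F2034
G01 X120.63 Y14.40 F2034
M5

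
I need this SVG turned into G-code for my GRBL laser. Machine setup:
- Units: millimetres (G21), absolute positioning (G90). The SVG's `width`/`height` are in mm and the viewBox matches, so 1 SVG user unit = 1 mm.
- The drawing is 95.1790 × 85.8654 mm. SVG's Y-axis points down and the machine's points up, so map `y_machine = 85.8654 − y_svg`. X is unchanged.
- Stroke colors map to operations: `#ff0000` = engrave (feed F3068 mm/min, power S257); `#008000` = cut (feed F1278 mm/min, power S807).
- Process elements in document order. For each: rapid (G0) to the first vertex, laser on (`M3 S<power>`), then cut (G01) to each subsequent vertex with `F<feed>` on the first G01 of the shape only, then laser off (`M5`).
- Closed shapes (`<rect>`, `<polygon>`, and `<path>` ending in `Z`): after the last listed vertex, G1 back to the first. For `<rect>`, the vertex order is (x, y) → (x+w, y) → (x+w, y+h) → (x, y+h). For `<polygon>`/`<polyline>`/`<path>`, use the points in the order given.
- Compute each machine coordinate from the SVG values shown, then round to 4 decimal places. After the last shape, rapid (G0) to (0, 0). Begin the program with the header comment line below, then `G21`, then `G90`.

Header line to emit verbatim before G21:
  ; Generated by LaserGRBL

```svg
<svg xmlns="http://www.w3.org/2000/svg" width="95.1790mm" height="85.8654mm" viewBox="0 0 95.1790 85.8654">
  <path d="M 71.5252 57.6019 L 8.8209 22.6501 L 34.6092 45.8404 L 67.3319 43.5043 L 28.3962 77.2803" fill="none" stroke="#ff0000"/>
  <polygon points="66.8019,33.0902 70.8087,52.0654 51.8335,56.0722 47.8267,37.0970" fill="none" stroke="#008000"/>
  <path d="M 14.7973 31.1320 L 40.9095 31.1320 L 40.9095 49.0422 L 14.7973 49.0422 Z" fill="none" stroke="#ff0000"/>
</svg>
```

; Generated by LaserGRBL
G21
G90
G0 X71.5252 Y28.2635
M3 S257
G01 X8.8209 Y63.2153 F3068
G01 X34.6092 Y40.0250
G01 X67.3319 Y42.3611
G01 X28.3962 Y8.5851
M5
G0 X66.8019 Y52.7752
M3 S807
G01 X70.8087 Y33.8000 F1278
G01 X51.8335 Y29.7932
G01 X47.8267 Y48.7684
G01 X66.8019 Y52.7752
M5
G0 X14.7973 Y54.7334
M3 S257
G01 X40.9095 Y54.7334 F3068
G01 X40.9095 Y36.8232
G01 X14.7973 Y36.8232
G01 X14.7973 Y54.7334
M5
G0 X0.0000 Y0.0000

viewBox `0 0 95.1790 85.8654` with mm width/height → 1 unit = 1 mm. Flip: y_m = 85.8654 − y_svg.

**Shape 1** — `<path>` open polyline, stroke `#ff0000` → engrave (S257, F3068). Machine vertices: (71.5252,28.2635) → (8.8209,63.2153) → (34.6092,40.0250) → (67.3319,42.3611) → (28.3962,8.5851). Open path.

**Shape 2** — `<polygon>` regular polygon, stroke `#008000` → cut (S807, F1278). Machine vertices: (66.8019,52.7752) → (70.8087,33.8000) → (51.8335,29.7932) → (47.8267,48.7684) → (66.8019,52.7752). Closed: final G1 returns to the first vertex.

**Shape 3** — `<path>` rectangle, stroke `#ff0000` → engrave (S257, F3068). Machine vertices: (14.7973,54.7334) → (40.9095,54.7334) → (40.9095,36.8232) → (14.7973,36.8232) → (14.7973,54.7334). Closed: final G1 returns to the first vertex.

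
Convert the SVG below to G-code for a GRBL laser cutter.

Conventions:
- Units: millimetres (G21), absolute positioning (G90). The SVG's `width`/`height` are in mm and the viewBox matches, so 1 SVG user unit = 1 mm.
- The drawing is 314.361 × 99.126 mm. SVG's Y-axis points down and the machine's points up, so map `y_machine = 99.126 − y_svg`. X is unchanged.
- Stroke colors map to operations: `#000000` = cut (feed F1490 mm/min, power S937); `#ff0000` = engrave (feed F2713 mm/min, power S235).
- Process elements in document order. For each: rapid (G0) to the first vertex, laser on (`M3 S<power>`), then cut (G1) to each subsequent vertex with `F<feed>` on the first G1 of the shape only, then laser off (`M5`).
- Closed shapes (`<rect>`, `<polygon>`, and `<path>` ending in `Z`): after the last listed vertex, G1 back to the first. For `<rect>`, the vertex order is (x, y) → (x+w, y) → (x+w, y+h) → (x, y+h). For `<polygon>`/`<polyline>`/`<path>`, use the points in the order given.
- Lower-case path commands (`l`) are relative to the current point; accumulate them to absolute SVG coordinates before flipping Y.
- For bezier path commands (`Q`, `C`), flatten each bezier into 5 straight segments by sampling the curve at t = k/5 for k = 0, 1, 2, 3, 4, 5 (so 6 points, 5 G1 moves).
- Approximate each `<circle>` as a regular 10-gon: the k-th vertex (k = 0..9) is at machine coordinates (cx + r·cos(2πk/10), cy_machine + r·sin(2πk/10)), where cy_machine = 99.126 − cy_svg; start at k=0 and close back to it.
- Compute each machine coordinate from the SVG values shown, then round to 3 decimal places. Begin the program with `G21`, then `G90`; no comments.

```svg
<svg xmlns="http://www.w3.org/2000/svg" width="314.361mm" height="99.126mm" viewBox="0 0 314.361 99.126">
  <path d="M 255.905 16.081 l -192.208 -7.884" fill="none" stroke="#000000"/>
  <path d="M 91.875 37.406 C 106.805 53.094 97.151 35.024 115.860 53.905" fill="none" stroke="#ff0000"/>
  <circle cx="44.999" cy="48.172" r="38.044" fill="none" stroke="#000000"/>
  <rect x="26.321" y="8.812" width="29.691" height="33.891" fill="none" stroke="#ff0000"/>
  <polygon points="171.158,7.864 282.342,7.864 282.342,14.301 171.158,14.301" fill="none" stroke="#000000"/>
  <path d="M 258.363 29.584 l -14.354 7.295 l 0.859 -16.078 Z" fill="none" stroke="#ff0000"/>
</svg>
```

G21
G90
G0 X255.905 Y83.045
M3 S937
G1 X63.697 Y90.929 F1490
M5
G0 X91.875 Y61.720
M3 S235
G1 X98.306 Y55.792 F2713
G1 X101.379 Y54.573
G1 X103.635 Y54.667
G1 X107.615 Y52.681
G1 X115.860 Y45.221
M5
G0 X83.043 Y50.954
M3 S937
G1 X75.777 Y73.316 F1490
G1 X56.755 Y87.136
G1 X33.243 Y87.136
G1 X14.221 Y73.316
G1 X6.955 Y50.954
G1 X14.221 Y28.592
G1 X33.243 Y14.772
G1 X56.755 Y14.772
G1 X75.777 Y28.592
G1 X83.043 Y50.954
M5
G0 X26.321 Y90.314
M3 S235
G1 X56.012 Y90.314 F2713
G1 X56.012 Y56.423
G1 X26.321 Y56.423
G1 X26.321 Y90.314
M5
G0 X171.158 Y91.262
M3 S937
G1 X282.342 Y91.262 F1490
G1 X282.342 Y84.825
G1 X171.158 Y84.825
G1 X171.158 Y91.262
M5
G0 X258.363 Y69.542
M3 S235
G1 X244.009 Y62.247 F2713
G1 X244.868 Y78.325
G1 X258.363 Y69.542
M5

viewBox `0 0 314.361 99.126` with mm width/height → 1 unit = 1 mm. Flip: y_m = 99.126 − y_svg.

**Shape 1** — `<path>` line segment, stroke `#000000` → cut (S937, F1490). Machine vertices: (255.905,83.045) → (63.697,90.929). Open path.

**Shape 2** — `<path>` cubic bezier, stroke `#ff0000` → engrave (S235, F2713). Control points (SVG): P0=(91.875,37.406), P1=(106.805,53.094), P2=(97.151,35.024), P3=(115.860,53.905); sampled at t=k/5. Machine vertices: (91.875,61.720) → (98.306,55.792) → (101.379,54.573) → (103.635,54.667) → (107.615,52.681) → (115.860,45.221). Open path.

**Shape 3** — `<circle>` circle, stroke `#000000` → cut (S937, F1490). Machine vertices: (83.043,50.954) → (75.777,73.316) → (56.755,87.136) → (33.243,87.136) → (14.221,73.316) → (6.955,50.954) → (14.221,28.592) → (33.243,14.772) → (56.755,14.772) → (75.777,28.592) → (83.043,50.954). Closed: final G1 returns to the first vertex.

**Shape 4** — `<rect>` rectangle, stroke `#ff0000` → engrave (S235, F2713). Machine vertices: (26.321,90.314) → (56.012,90.314) → (56.012,56.423) → (26.321,56.423) → (26.321,90.314). Closed: final G1 returns to the first vertex.

**Shape 5** — `<polygon>` rectangle, stroke `#000000` → cut (S937, F1490). Machine vertices: (171.158,91.262) → (282.342,91.262) → (282.342,84.825) → (171.158,84.825) → (171.158,91.262). Closed: final G1 returns to the first vertex.

**Shape 6** — `<path>` regular polygon, stroke `#ff0000` → engrave (S235, F2713). Machine vertices: (258.363,69.542) → (244.009,62.247) → (244.868,78.325) → (258.363,69.542). Closed: final G1 returns to the first vertex.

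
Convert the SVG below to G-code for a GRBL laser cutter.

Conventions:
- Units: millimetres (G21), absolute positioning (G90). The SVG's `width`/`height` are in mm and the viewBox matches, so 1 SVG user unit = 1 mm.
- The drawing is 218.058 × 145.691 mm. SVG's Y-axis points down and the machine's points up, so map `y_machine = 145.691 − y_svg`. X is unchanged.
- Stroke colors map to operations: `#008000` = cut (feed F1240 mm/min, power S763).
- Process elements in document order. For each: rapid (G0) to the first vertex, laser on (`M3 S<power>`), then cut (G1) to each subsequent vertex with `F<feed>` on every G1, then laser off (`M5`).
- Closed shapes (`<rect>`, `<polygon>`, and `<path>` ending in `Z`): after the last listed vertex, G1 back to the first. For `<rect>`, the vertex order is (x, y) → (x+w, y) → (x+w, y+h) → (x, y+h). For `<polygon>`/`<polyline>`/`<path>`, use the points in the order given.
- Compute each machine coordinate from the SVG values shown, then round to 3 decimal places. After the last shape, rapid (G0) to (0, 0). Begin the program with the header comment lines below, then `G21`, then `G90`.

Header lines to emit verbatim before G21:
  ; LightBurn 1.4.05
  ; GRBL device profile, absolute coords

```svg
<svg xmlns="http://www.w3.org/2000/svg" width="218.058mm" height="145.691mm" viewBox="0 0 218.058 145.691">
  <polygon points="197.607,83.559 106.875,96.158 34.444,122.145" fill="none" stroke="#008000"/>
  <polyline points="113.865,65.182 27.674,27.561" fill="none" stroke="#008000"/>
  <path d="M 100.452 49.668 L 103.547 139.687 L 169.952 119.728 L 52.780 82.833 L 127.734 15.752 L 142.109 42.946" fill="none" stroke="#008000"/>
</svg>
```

; LightBurn 1.4.05
; GRBL device profile, absolute coords
G21
G90
G0 X197.607 Y62.132
M3 S763
G1 X106.875 Y49.533 F1240
G1 X34.444 Y23.546 F1240
G1 X197.607 Y62.132 F1240
M5
G0 X113.865 Y80.509
M3 S763
G1 X27.674 Y118.130 F1240
M5
G0 X100.452 Y96.023
M3 S763
G1 X103.547 Y6.004 F1240
G1 X169.952 Y25.963 F1240
G1 X52.780 Y62.858 F1240
G1 X127.734 Y129.939 F1240
G1 X142.109 Y102.745 F1240
M5
G0 X0.000 Y0.000

1 u = 1 mm; y_m = 145.691 − y.

[1] `<polygon>` closed polygon, #008000→cut S763 F1240: (197.607,62.132) → (106.875,49.533) → (34.444,23.546) → (197.607,62.132) (closed)

[2] `<polyline>` line segment, #008000→cut S763 F1240: (113.865,80.509) → (27.674,118.130)

[3] `<path>` open polyline, #008000→cut S763 F1240: (100.452,96.023) → (103.547,6.004) → (169.952,25.963) → (52.780,62.858) → (127.734,129.939) → (142.109,102.745)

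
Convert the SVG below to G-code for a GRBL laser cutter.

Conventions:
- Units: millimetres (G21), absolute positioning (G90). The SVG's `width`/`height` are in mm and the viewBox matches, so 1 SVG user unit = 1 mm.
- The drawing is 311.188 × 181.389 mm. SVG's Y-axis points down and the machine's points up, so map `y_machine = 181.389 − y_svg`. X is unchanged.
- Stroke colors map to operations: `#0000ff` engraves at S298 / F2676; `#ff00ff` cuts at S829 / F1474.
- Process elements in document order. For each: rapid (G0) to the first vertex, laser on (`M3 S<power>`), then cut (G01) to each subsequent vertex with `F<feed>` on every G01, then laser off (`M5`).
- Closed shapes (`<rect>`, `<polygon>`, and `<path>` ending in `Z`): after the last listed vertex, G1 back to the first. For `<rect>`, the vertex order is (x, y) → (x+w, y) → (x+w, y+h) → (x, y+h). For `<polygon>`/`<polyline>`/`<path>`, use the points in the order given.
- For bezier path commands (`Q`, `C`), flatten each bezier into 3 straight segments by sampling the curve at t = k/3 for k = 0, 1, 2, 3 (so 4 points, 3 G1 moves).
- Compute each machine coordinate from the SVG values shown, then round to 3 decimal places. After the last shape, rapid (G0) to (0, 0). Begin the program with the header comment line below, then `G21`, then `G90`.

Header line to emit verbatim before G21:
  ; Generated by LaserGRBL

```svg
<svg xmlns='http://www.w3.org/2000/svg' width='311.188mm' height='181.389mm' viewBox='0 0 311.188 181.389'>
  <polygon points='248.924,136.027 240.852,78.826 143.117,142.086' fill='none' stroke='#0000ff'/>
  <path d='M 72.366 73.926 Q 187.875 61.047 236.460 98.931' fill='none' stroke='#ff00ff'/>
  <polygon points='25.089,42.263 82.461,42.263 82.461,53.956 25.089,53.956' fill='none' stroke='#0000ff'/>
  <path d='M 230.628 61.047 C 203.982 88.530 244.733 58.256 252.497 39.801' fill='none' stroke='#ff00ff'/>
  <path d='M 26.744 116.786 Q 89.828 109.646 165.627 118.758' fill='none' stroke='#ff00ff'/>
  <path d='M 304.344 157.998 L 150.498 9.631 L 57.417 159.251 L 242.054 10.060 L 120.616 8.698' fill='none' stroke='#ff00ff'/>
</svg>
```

1 u = 1 mm; y_m = 181.389 − y.

[1] `<polygon>` closed polygon, #0000ff→engrave S298 F2676: (248.924,45.362) → (240.852,102.563) → (143.117,39.303) → (248.924,45.362) (closed)

[2] `<path>` quadratic bezier, #ff00ff→cut S829 F1474: (72.366,107.463) → (141.936,110.409) → (196.634,102.074) → (236.460,82.458)

[3] `<polygon>` rectangle, #0000ff→engrave S298 F2676: (25.089,139.126) → (82.461,139.126) → (82.461,127.433) → (25.089,127.433) → (25.089,139.126) (closed)

[4] `<path>` cubic bezier, #ff00ff→cut S829 F1474: (230.628,120.342) → (222.730,109.534) → (237.455,121.770) → (252.497,141.588)

[5] `<path>` quadratic bezier, #ff00ff→cut S829 F1474: (26.744,64.603) → (70.213,67.557) → (116.507,66.900) → (165.627,62.631)

[6] `<path>` open polyline, #ff00ff→cut S829 F1474: (304.344,23.391) → (150.498,171.758) → (57.417,22.138) → (242.054,171.329) → (120.616,172.691)

; Generated by LaserGRBL
G21
G90
G0 X248.924 Y45.362
M3 S298
G01 X240.852 Y102.563 F2676
G01 X143.117 Y39.303 F2676
G01 X248.924 Y45.362 F2676
M5
G0 X72.366 Y107.463
M3 S829
G01 X141.936 Y110.409 F1474
G01 X196.634 Y102.074 F1474
G01 X236.460 Y82.458 F1474
M5
G0 X25.089 Y139.126
M3 S298
G01 X82.461 Y139.126 F2676
G01 X82.461 Y127.433 F2676
G01 X25.089 Y127.433 F2676
G01 X25.089 Y139.126 F2676
M5
G0 X230.628 Y120.342
M3 S829
G01 X222.730 Y109.534 F1474
G01 X237.455 Y121.770 F1474
G01 X252.497 Y141.588 F1474
M5
G0 X26.744 Y64.603
M3 S829
G01 X70.213 Y67.557 F1474
G01 X116.507 Y66.900 F1474
G01 X165.627 Y62.631 F1474
M5
G0 X304.344 Y23.391
M3 S829
G01 X150.498 Y171.758 F1474
G01 X57.417 Y22.138 F1474
G01 X242.054 Y171.329 F1474
G01 X120.616 Y172.691 F1474
M5
G0 X0.000 Y0.000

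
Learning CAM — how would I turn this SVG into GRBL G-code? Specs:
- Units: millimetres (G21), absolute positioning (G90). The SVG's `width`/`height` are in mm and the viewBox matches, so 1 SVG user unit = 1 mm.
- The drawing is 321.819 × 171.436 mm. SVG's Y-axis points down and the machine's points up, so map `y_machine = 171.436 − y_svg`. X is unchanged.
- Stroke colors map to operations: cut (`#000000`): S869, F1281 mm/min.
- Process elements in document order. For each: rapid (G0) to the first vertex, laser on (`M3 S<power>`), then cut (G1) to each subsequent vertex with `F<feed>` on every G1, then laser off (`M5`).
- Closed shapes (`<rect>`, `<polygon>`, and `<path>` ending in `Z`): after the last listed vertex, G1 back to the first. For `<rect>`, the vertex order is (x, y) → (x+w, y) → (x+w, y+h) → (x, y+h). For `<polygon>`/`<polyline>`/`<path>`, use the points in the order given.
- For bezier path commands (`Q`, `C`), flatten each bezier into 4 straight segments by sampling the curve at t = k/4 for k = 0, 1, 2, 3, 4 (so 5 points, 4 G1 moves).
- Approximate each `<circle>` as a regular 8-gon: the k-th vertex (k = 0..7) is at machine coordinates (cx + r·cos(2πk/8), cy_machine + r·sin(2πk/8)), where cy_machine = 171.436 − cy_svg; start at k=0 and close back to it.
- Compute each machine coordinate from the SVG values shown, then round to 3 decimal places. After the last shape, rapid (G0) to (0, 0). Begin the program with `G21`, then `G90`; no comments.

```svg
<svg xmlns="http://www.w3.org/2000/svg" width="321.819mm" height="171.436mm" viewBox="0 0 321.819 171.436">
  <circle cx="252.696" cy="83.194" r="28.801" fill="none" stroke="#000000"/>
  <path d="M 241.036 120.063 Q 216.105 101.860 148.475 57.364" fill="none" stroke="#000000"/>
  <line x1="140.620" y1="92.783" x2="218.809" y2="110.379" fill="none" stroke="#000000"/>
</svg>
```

G21
G90
G0 X281.497 Y88.242
M3 S869
G1 X273.061 Y108.607 F1281
G1 X252.696 Y117.043 F1281
G1 X232.331 Y108.607 F1281
G1 X223.895 Y88.242 F1281
G1 X232.331 Y67.877 F1281
G1 X252.696 Y59.441 F1281
G1 X273.061 Y67.877 F1281
G1 X281.497 Y88.242 F1281
M5
G0 X241.036 Y51.373
M3 S869
G1 X225.902 Y62.118 F1281
G1 X205.430 Y76.149 F1281
G1 X179.621 Y93.467 F1281
G1 X148.475 Y114.072 F1281
M5
G0 X140.620 Y78.653
M3 S869
G1 X218.809 Y61.057 F1281
M5
G0 X0.000 Y0.000

1 u = 1 mm; y_m = 171.436 − y.

[1] `<circle>` circle, #000000→cut S869 F1281: (281.497,88.242) → (273.061,108.607) → (252.696,117.043) → (232.331,108.607) → (223.895,88.242) → (232.331,67.877) → (252.696,59.441) → (273.061,67.877) → (281.497,88.242) (closed)

[2] `<path>` quadratic bezier, #000000→cut S869 F1281: (241.036,51.373) → (225.902,62.118) → (205.430,76.149) → (179.621,93.467) → (148.475,114.072)

[3] `<line>` line segment, #000000→cut S869 F1281: (140.620,78.653) → (218.809,61.057)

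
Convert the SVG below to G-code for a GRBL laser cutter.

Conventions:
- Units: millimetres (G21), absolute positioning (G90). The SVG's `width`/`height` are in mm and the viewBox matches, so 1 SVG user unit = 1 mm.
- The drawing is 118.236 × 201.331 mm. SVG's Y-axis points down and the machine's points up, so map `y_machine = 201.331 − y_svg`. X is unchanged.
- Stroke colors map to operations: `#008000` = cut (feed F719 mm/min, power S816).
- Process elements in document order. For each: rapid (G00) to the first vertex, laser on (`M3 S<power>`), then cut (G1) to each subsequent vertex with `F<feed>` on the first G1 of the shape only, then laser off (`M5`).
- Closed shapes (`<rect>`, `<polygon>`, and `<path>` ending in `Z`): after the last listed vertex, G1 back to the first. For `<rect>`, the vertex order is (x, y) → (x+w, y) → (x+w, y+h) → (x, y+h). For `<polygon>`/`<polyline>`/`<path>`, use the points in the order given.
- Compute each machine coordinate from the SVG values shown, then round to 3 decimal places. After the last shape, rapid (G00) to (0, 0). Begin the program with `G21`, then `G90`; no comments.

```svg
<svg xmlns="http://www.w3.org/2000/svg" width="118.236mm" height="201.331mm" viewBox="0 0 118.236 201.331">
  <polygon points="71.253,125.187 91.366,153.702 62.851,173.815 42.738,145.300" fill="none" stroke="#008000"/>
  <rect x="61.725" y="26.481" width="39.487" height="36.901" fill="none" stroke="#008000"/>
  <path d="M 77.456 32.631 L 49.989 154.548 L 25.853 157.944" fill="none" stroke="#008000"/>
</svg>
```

viewBox `0 0 118.236 201.331` with mm width/height → 1 unit = 1 mm. Flip: y_m = 201.331 − y_svg.

**Shape 1** — `<polygon>` regular polygon, stroke `#008000` → cut (S816, F719). Machine vertices: (71.253,76.144) → (91.366,47.629) → (62.851,27.516) → (42.738,56.031) → (71.253,76.144). Closed: final G1 returns to the first vertex.

**Shape 2** — `<rect>` rectangle, stroke `#008000` → cut (S816, F719). Machine vertices: (61.725,174.850) → (101.212,174.850) → (101.212,137.949) → (61.725,137.949) → (61.725,174.850). Closed: final G1 returns to the first vertex.

**Shape 3** — `<path>` open polyline, stroke `#008000` → cut (S816, F719). Machine vertices: (77.456,168.700) → (49.989,46.783) → (25.853,43.387). Open path.

G21
G90
G00 X71.253 Y76.144
M3 S816
G1 X91.366 Y47.629 F719
G1 X62.851 Y27.516
G1 X42.738 Y56.031
G1 X71.253 Y76.144
M5
G00 X61.725 Y174.850
M3 S816
G1 X101.212 Y174.850 F719
G1 X101.212 Y137.949
G1 X61.725 Y137.949
G1 X61.725 Y174.850
M5
G00 X77.456 Y168.700
M3 S816
G1 X49.989 Y46.783 F719
G1 X25.853 Y43.387
M5
G00 X0.000 Y0.000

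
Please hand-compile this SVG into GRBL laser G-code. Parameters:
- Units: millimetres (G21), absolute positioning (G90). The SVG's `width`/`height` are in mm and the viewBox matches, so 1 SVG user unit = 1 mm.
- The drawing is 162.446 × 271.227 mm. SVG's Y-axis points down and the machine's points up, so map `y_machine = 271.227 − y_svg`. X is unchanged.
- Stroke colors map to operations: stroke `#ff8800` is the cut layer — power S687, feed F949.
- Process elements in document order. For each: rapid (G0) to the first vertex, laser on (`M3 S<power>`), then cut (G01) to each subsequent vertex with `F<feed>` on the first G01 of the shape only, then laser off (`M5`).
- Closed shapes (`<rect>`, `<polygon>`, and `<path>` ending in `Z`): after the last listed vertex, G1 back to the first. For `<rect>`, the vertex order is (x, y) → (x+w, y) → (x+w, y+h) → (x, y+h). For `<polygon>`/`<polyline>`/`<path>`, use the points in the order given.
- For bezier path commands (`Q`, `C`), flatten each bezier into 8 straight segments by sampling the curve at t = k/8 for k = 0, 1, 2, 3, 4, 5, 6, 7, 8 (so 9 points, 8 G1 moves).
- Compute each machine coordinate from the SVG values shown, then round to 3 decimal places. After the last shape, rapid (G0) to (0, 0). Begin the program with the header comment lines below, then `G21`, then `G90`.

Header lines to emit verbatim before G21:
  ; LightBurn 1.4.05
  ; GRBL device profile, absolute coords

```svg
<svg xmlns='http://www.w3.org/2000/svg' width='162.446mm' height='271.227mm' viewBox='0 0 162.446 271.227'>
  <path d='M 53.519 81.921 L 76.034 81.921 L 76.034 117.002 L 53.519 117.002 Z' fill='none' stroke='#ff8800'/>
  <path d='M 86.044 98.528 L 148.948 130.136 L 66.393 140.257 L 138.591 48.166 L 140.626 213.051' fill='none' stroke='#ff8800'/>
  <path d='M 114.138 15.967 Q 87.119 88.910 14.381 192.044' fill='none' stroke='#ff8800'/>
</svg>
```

viewBox `0 0 162.446 271.227` with mm width/height → 1 unit = 1 mm. Flip: y_m = 271.227 − y_svg.

**Shape 1** — `<path>` rectangle, stroke `#ff8800` → cut (S687, F949). Machine vertices: (53.519,189.306) → (76.034,189.306) → (76.034,154.225) → (53.519,154.225) → (53.519,189.306). Closed: final G1 returns to the first vertex.

**Shape 2** — `<path>` open polyline, stroke `#ff8800` → cut (S687, F949). Machine vertices: (86.044,172.699) → (148.948,141.091) → (66.393,130.970) → (138.591,223.061) → (140.626,58.176). Open path.

**Shape 3** — `<path>` quadratic bezier, stroke `#ff8800` → cut (S687, F949). Control points (SVG): P0=(114.138,15.967), P1=(87.119,88.910), P2=(14.381,192.044); sampled at t=k/8. Machine vertices: (114.138,255.260) → (106.669,236.553) → (97.771,216.902) → (87.445,196.307) → (75.689,174.769) → (62.505,152.288) → (47.893,128.863) → (31.851,104.495) → (14.381,79.183). Open path.

; LightBurn 1.4.05
; GRBL device profile, absolute coords
G21
G90
G0 X53.519 Y189.306
M3 S687
G01 X76.034 Y189.306 F949
G01 X76.034 Y154.225
G01 X53.519 Y154.225
G01 X53.519 Y189.306
M5
G0 X86.044 Y172.699
M3 S687
G01 X148.948 Y141.091 F949
G01 X66.393 Y130.970
G01 X138.591 Y223.061
G01 X140.626 Y58.176
M5
G0 X114.138 Y255.260
M3 S687
G01 X106.669 Y236.553 F949
G01 X97.771 Y216.902
G01 X87.445 Y196.307
G01 X75.689 Y174.769
G01 X62.505 Y152.288
G01 X47.893 Y128.863
G01 X31.851 Y104.495
G01 X14.381 Y79.183
M5
G0 X0.000 Y0.000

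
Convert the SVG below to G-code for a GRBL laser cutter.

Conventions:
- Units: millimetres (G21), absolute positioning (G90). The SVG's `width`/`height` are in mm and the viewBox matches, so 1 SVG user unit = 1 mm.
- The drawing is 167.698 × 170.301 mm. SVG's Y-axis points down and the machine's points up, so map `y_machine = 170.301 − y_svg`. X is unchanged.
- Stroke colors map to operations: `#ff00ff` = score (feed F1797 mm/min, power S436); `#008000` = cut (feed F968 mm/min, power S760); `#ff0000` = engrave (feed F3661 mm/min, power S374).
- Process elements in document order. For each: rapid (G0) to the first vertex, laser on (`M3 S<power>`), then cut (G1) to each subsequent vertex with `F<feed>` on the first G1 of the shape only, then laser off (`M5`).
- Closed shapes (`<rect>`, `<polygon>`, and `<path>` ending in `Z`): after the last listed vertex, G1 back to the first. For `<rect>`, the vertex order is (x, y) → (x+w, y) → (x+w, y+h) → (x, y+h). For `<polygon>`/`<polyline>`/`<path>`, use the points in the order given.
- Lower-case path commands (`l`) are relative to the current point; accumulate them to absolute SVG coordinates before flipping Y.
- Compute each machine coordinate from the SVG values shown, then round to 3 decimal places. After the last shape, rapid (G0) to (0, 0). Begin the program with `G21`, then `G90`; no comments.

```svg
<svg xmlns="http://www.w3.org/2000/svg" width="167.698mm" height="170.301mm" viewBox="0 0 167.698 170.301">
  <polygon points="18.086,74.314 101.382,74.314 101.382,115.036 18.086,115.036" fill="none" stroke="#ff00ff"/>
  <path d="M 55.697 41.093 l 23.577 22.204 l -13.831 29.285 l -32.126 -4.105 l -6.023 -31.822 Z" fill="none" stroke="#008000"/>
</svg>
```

Since the viewBox matches the mm dimensions, user units are millimetres directly. The only transform is the Y-flip y_m = 170.301 − y_svg.

Shape 1 is a rectangle drawn with `<polygon>`. Its stroke #ff00ff means score at S436, F1797. After flipping Y the toolpath is (18.086,95.987) → (101.382,95.987) → (101.382,55.265) → (18.086,55.265) → (18.086,95.987), returning to the start.

Shape 2 is a regular polygon drawn with `<path>`. Its stroke #008000 means cut at S760, F968. After flipping Y the toolpath is (55.697,129.208) → (79.274,107.004) → (65.443,77.719) → (33.317,81.824) → (27.294,113.646) → (55.697,129.208), returning to the start.

G21
G90
G0 X18.086 Y95.987
M3 S436
G1 X101.382 Y95.987 F1797
G1 X101.382 Y55.265
G1 X18.086 Y55.265
G1 X18.086 Y95.987
M5
G0 X55.697 Y129.208
M3 S760
G1 X79.274 Y107.004 F968
G1 X65.443 Y77.719
G1 X33.317 Y81.824
G1 X27.294 Y113.646
G1 X55.697 Y129.208
M5
G0 X0.000 Y0.000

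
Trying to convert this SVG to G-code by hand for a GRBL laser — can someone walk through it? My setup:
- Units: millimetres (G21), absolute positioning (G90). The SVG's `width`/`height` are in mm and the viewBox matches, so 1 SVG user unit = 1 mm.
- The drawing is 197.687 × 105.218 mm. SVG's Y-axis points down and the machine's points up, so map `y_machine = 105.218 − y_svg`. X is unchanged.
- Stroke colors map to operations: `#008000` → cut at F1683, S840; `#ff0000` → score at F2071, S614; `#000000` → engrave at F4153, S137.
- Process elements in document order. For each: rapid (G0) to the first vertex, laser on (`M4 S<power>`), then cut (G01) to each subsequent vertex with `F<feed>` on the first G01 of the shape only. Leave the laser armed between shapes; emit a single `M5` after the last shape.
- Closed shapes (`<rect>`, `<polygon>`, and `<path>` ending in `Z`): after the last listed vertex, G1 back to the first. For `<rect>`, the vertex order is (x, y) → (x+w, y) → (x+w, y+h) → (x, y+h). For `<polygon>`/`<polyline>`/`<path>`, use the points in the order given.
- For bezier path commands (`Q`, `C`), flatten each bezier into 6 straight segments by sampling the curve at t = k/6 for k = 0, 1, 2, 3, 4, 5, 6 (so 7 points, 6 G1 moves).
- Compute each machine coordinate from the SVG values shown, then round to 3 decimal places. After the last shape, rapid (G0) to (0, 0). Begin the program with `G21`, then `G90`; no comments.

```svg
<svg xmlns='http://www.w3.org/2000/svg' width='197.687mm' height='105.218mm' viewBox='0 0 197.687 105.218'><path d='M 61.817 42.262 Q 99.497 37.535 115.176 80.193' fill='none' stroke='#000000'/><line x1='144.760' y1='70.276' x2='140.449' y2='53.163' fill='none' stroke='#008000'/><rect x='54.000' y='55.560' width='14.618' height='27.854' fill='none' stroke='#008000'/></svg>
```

1 u = 1 mm; y_m = 105.218 − y.

[1] `<path>` quadratic bezier, #000000→engrave S137 F4153: (61.817,62.956) → (73.766,63.215) → (84.492,60.842) → (93.997,55.837) → (102.279,48.199) → (109.339,37.928) → (115.176,25.025)

[2] `<line>` line segment, #008000→cut S840 F1683: (144.760,34.942) → (140.449,52.055)

[3] `<rect>` rectangle, #008000→cut S840 F1683: (54.000,49.658) → (68.618,49.658) → (68.618,21.804) → (54.000,21.804) → (54.000,49.658) (closed)

G21
G90
G0 X61.817 Y62.956
M4 S137
G01 X73.766 Y63.215 F4153
G01 X84.492 Y60.842
G01 X93.997 Y55.837
G01 X102.279 Y48.199
G01 X109.339 Y37.928
G01 X115.176 Y25.025
G0 X144.760 Y34.942
M4 S840
G01 X140.449 Y52.055 F1683
G0 X54.000 Y49.658
M4 S840
G01 X68.618 Y49.658 F1683
G01 X68.618 Y21.804
G01 X54.000 Y21.804
G01 X54.000 Y49.658
M5
G0 X0.000 Y0.000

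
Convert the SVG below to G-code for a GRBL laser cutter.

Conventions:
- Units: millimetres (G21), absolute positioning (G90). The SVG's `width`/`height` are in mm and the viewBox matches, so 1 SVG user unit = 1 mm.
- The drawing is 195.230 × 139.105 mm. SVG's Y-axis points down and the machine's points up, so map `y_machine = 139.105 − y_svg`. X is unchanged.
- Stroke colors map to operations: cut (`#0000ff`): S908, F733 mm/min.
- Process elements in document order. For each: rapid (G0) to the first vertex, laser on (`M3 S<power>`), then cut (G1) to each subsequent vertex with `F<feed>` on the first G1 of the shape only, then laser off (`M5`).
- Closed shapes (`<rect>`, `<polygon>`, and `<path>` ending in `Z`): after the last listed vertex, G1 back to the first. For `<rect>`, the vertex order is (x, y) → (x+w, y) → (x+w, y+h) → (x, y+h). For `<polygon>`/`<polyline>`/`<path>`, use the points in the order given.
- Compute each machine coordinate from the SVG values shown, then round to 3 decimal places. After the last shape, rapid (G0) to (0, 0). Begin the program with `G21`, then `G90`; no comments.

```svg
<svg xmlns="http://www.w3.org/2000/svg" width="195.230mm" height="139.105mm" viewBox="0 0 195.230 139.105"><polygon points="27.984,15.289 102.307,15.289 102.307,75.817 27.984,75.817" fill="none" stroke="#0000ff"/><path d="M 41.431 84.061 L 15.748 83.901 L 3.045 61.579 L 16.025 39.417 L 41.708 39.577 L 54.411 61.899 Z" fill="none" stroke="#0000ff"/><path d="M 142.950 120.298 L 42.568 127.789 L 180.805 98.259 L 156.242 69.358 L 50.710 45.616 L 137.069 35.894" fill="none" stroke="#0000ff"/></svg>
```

G21
G90
G0 X27.984 Y123.816
M3 S908
G1 X102.307 Y123.816 F733
G1 X102.307 Y63.288
G1 X27.984 Y63.288
G1 X27.984 Y123.816
M5
G0 X41.431 Y55.044
M3 S908
G1 X15.748 Y55.204 F733
G1 X3.045 Y77.526
G1 X16.025 Y99.688
G1 X41.708 Y99.528
G1 X54.411 Y77.206
G1 X41.431 Y55.044
M5
G0 X142.950 Y18.807
M3 S908
G1 X42.568 Y11.316 F733
G1 X180.805 Y40.846
G1 X156.242 Y69.747
G1 X50.710 Y93.489
G1 X137.069 Y103.211
M5
G0 X0.000 Y0.000

Since the viewBox matches the mm dimensions, user units are millimetres directly. The only transform is the Y-flip y_m = 139.105 − y_svg.

Shape 1 is a rectangle drawn with `<polygon>`. Its stroke #0000ff means cut at S908, F733. After flipping Y the toolpath is (27.984,123.816) → (102.307,123.816) → (102.307,63.288) → (27.984,63.288) → (27.984,123.816), returning to the start.

Shape 2 is a regular polygon drawn with `<path>`. Its stroke #0000ff means cut at S908, F733. After flipping Y the toolpath is (41.431,55.044) → (15.748,55.204) → (3.045,77.526) → (16.025,99.688) → (41.708,99.528) → (54.411,77.206) → (41.431,55.044), returning to the start.

Shape 3 is a open polyline drawn with `<path>`. Its stroke #0000ff means cut at S908, F733. After flipping Y the toolpath is (142.950,18.807) → (42.568,11.316) → (180.805,40.846) → (156.242,69.747) → (50.710,93.489) → (137.069,103.211).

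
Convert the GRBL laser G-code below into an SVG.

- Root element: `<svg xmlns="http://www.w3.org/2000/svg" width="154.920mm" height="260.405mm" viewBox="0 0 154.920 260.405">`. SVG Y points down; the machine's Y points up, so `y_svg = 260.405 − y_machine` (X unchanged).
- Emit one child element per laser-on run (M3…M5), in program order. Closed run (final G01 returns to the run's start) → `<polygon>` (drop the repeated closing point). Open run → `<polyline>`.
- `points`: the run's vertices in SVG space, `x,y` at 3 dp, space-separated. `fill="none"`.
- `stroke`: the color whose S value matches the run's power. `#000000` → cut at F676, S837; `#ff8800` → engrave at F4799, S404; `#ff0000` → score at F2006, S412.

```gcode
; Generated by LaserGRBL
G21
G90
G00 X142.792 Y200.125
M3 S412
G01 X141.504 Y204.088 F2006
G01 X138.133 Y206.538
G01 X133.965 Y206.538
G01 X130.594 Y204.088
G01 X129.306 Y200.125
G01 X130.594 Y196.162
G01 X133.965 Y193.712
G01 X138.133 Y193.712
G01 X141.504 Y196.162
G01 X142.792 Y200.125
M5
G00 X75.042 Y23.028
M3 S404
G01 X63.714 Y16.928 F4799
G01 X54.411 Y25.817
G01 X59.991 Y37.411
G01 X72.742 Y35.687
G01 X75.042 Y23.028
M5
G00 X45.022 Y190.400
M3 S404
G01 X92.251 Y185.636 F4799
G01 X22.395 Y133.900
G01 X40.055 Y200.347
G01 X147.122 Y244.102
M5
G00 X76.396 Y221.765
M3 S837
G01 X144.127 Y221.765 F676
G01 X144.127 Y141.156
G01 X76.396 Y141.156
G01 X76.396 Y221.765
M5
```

<svg xmlns="http://www.w3.org/2000/svg" width="154.920mm" height="260.405mm" viewBox="0 0 154.920 260.405">
  <polygon points="142.792,60.280 141.504,56.317 138.133,53.867 133.965,53.867 130.594,56.317 129.306,60.280 130.594,64.243 133.965,66.693 138.133,66.693 141.504,64.243" fill="none" stroke="#ff0000"/>
  <polygon points="75.042,237.377 63.714,243.477 54.411,234.588 59.991,222.994 72.742,224.718" fill="none" stroke="#ff8800"/>
  <polyline points="45.022,70.005 92.251,74.769 22.395,126.505 40.055,60.058 147.122,16.303" fill="none" stroke="#ff8800"/>
  <polygon points="76.396,38.640 144.127,38.640 144.127,119.249 76.396,119.249" fill="none" stroke="#000000"/>
</svg>

Each laser-on run becomes one SVG element. Flip Y back into SVG space with y_svg = 260.405 − y_machine.

Run 1: power S412 maps to stroke `#ff0000` (score). The run returns to its start, so emit a `<polygon>` with points (Y-flipped): 142.792,60.280 141.504,56.317 138.133,53.867 133.965,53.867 130.594,56.317 129.306,60.280 130.594,64.243 133.965,66.693 138.133,66.693 141.504,64.243.

Run 2: power S404 maps to stroke `#ff8800` (engrave). The run returns to its start, so emit a `<polygon>` with points (Y-flipped): 75.042,237.377 63.714,243.477 54.411,234.588 59.991,222.994 72.742,224.718.

Run 3: S404 ⇒ engrave layer `#ff8800`. The run is open, so emit a `<polyline>` with points (Y-flipped): 45.022,70.005 92.251,74.769 22.395,126.505 40.055,60.058 147.122,16.303.

Run 4: the run's S837 means `#000000` (cut). The run returns to its start, so emit a `<polygon>` with points (Y-flipped): 76.396,38.640 144.127,38.640 144.127,119.249 76.396,119.249.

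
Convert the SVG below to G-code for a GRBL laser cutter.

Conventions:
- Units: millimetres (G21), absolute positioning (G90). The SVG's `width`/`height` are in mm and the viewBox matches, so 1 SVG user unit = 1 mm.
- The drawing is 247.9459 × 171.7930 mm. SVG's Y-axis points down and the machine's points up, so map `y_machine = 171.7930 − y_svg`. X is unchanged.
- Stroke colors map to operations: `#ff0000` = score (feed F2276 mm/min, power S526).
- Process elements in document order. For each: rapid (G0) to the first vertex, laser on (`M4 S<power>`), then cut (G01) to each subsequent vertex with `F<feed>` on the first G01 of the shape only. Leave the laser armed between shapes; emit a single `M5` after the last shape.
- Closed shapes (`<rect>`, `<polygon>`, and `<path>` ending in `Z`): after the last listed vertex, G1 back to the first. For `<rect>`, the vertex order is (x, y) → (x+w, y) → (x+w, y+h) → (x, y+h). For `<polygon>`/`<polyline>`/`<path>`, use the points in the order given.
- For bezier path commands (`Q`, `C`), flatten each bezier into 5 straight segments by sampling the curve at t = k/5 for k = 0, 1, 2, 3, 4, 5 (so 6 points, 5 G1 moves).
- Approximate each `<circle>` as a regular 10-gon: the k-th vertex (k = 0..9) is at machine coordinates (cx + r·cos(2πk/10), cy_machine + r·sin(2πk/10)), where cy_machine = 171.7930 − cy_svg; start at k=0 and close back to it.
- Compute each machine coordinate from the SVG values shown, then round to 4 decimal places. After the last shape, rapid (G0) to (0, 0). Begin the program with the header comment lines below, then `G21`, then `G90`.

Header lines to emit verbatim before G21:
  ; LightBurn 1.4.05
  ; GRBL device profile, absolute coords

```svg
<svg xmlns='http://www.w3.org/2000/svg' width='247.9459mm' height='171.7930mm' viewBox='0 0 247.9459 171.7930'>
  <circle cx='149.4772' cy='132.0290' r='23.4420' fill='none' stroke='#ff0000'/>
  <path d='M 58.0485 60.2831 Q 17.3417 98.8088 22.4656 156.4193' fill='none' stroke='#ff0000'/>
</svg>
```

viewBox `0 0 247.9459 171.7930` with mm width/height → 1 unit = 1 mm. Flip: y_m = 171.7930 − y_svg.

**Shape 1** — `<circle>` circle, stroke `#ff0000` → score (S526, F2276). Machine vertices: (172.9192,39.7640) → (168.4422,53.5429) → (156.7212,62.0587) → (142.2332,62.0587) → (130.5122,53.5429) → (126.0352,39.7640) → (130.5122,25.9851) → (142.2332,17.4693) → (156.7212,17.4693) → (168.4422,25.9851) → (172.9192,39.7640). Closed: final G1 returns to the first vertex.

**Shape 2** — `<path>` quadratic bezier, stroke `#ff0000` → score (S526, F2276). Control points (SVG): P0=(58.0485,60.2831), P1=(17.3417,98.8088), P2=(22.4656,156.4193); sampled at t=k/5. Machine vertices: (58.0485,111.5099) → (43.5990,95.3362) → (32.8160,77.6358) → (25.6994,58.4085) → (22.2493,37.6545) → (22.4656,15.3737). Open path.

; LightBurn 1.4.05
; GRBL device profile, absolute coords
G21
G90
G0 X172.9192 Y39.7640
M4 S526
G01 X168.4422 Y53.5429 F2276
G01 X156.7212 Y62.0587
G01 X142.2332 Y62.0587
G01 X130.5122 Y53.5429
G01 X126.0352 Y39.7640
G01 X130.5122 Y25.9851
G01 X142.2332 Y17.4693
G01 X156.7212 Y17.4693
G01 X168.4422 Y25.9851
G01 X172.9192 Y39.7640
G0 X58.0485 Y111.5099
M4 S526
G01 X43.5990 Y95.3362 F2276
G01 X32.8160 Y77.6358
G01 X25.6994 Y58.4085
G01 X22.2493 Y37.6545
G01 X22.4656 Y15.3737
M5
G0 X0.0000 Y0.0000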